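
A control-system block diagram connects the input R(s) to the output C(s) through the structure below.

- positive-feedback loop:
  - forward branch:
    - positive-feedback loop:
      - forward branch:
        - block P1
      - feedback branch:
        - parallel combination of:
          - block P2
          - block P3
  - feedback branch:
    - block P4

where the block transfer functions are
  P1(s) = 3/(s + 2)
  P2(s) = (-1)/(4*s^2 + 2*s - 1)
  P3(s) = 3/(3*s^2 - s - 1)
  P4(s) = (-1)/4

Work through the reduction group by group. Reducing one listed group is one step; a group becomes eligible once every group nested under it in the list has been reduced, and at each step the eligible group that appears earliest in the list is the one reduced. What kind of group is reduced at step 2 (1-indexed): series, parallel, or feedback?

(1) parallel reduction of P2, P3
(2) reduce the feedback loop with forward P1 and return (P2+P3)
(3) feedback reduction of [P1/(1-P1*(P2+P3))], P4
Step 2: feedback.

Answer: feedback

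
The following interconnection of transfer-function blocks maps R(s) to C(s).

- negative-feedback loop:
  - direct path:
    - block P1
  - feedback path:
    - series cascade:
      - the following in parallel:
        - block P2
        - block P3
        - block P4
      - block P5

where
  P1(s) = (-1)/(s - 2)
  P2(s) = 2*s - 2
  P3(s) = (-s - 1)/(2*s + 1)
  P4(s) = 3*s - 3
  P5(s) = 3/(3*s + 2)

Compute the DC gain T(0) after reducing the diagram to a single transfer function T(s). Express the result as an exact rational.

Reducing step by step:

[1] reduce the parallel group P2, P3, P4 = (10*s^2 - 6*s - 6)/(2*s + 1)
[2] cascade (P2+P3+P4), P5 = (30*s^2 - 18*s - 18)/(6*s^2 + 7*s + 2)
[3] reduce the feedback loop with forward P1 and return ((P2+P3+P4)*P5) = (-6*s^2 - 7*s - 2)/(6*s^3 - 35*s^2 + 6*s + 14)
That last expression is T(s); at s = 0 only the constant terms survive, so T(0) = -2/14 = -1/7.

Answer: -1/7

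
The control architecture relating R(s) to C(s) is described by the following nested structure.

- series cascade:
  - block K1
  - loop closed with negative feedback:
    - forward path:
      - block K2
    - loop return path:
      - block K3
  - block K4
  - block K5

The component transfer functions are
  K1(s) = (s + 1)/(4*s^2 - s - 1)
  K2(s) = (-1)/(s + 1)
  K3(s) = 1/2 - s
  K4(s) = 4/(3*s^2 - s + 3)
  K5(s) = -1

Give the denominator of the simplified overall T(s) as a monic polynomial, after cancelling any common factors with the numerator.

Reducing step by step:

Step 1: feedback reduction of K2, K3 = (-2)/(4*s + 1)
Step 2: series reduction of K1, [K2/(1+K2*K3)], K4, K5 = (8*s + 8)/(48*s^5 - 16*s^4 + 33*s^3 + 2*s^2 - 14*s - 3)
The result of step 2 is T(s) in lowest terms. Its denominator has leading coefficient 48; dividing the denominator through by 48 makes it monic.

Answer: s^5 - s^4/3 + 11*s^3/16 + s^2/24 - 7*s/24 - 1/16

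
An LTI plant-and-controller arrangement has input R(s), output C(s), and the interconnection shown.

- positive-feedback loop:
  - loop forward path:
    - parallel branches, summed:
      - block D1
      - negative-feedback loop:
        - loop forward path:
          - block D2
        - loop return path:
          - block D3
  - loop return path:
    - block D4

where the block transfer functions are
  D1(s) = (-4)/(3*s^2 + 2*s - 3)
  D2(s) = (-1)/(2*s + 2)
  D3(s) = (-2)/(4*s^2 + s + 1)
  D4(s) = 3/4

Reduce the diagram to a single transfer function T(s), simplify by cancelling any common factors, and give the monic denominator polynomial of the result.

Step 1. collapse the loop (D2 forward, D3 return) -> (-4*s^2 - s - 1)/(8*s^3 + 10*s^2 + 4*s + 4)
Step 2. add D1, [D2/(1+D2*D3)] (parallel) -> (-12*s^4 - 43*s^3 - 33*s^2 - 15*s - 13)/(24*s^5 + 46*s^4 + 8*s^3 - 10*s^2 - 4*s - 12)
Step 3. collapse the loop ((D1+[D2/(1+D2*D3)]) forward, D4 return) -> (-48*s^4 - 172*s^3 - 132*s^2 - 60*s - 52)/(96*s^5 + 220*s^4 + 161*s^3 + 59*s^2 + 29*s - 9)
That last expression is T(s), already simplified. Scaling its denominator by 1/96 (the reciprocal of the leading coefficient) yields the monic denominator.

Hence the answer: s^5 + 55*s^4/24 + 161*s^3/96 + 59*s^2/96 + 29*s/96 - 3/32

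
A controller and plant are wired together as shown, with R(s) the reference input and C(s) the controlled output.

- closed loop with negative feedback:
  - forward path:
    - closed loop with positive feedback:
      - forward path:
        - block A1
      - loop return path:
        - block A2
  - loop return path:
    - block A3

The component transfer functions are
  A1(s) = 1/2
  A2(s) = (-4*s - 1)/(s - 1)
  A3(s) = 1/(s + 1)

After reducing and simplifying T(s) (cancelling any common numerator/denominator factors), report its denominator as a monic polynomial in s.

Reducing step by step:

Step 1 - close the feedback loop around A1, A2 = (s - 1)/(6*s - 1)
Step 2 - reduce the feedback loop with forward [A1/(1-A1*A2)] and return A3 = (s^2 - 1)/(6*s^2 + 6*s - 2)
T(s) is the step-2 result (common factors already cancelled). Leading coefficient of the denominator: 6. Divide through by 6 for the monic polynomial.

Answer: s^2 + s - 1/3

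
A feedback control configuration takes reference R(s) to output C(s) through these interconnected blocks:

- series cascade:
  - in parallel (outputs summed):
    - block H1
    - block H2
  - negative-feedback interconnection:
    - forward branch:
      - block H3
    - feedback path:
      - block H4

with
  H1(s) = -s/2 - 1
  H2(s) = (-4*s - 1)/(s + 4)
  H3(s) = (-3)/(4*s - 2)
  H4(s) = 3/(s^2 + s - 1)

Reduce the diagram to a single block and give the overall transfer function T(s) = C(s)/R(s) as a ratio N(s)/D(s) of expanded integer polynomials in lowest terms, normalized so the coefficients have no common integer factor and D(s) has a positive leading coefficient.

1. sum the parallel branches H1, H2 = (-s^2 - 14*s - 10)/(2*s + 8)
2. apply the feedback formula to H3, H4 = (-3*s^2 - 3*s + 3)/(4*s^3 + 2*s^2 - 6*s - 7)
3. series reduction of (H1+H2), [H3/(1+H3*H4)]: this yields T(s), and no further normalization is needed

Answer: (3*s^4 + 45*s^3 + 69*s^2 - 12*s - 30)/(8*s^4 + 36*s^3 + 4*s^2 - 62*s - 56)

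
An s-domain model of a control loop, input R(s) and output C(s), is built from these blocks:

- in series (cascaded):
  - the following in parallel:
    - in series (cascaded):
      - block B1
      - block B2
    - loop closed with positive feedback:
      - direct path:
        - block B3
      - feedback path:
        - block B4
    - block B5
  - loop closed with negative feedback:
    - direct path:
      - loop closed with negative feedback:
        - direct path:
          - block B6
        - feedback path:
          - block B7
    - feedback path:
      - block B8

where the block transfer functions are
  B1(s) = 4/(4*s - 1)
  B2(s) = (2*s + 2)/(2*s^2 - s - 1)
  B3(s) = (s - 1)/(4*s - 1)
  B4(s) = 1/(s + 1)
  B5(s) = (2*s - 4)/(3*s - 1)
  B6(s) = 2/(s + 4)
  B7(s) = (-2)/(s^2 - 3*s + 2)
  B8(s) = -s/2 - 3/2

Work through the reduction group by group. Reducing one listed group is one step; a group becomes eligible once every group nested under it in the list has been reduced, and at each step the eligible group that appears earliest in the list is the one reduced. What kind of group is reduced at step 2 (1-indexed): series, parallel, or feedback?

Step 1 - multiply B1, B2 (series)
Step 2 - collapse the loop (B3 forward, B4 return)
Step 3 - parallel reduction of (B1*B2), [B3/(1-B3*B4)], B5
Step 4 - reduce the feedback loop with forward B6 and return B7
Step 5 - feedback reduction of [B6/(1+B6*B7)], B8
Step 6 - combine ((B1*B2)+[B3/(1-B3*B4)]+B5), [[B6/(1+B6*B7)]/(1+[B6/(1+B6*B7)]*B8)] in series
At step 2 the group reduced is feedback.

Answer: feedback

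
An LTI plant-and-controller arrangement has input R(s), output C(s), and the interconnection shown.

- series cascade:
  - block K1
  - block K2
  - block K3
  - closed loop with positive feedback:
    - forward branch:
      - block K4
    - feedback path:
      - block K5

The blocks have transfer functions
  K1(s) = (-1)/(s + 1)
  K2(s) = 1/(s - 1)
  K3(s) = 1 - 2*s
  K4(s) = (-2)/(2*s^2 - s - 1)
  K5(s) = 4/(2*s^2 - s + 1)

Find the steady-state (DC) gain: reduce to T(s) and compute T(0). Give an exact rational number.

Reducing step by step:

[1] reduce the feedback loop with forward K4 and return K5 = (-4*s^2 + 2*s - 2)/(4*s^4 - 4*s^3 + s^2 + 7)
[2] multiply K1, K2, K3, [K4/(1-K4*K5)] (series) = (-8*s^3 + 8*s^2 - 6*s + 2)/(4*s^6 - 4*s^5 - 3*s^4 + 4*s^3 + 6*s^2 - 7)
The step-2 result is T(s). Setting s = 0: T(0) = 2/(-7) = -2/7.

Answer: -2/7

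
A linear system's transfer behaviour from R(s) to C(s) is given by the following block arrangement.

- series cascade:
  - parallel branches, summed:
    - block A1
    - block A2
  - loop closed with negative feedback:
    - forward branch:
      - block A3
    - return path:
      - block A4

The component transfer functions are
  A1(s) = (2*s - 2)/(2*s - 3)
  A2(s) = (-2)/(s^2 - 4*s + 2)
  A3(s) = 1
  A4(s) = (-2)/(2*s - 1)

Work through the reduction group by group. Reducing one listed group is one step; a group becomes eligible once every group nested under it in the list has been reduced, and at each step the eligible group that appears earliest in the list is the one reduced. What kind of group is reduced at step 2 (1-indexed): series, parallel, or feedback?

[1] add A1, A2 (parallel)
[2] feedback reduction of A3, A4
[3] cascade (A1+A2), [A3/(1+A3*A4)]
Step 2: feedback.

Answer: feedback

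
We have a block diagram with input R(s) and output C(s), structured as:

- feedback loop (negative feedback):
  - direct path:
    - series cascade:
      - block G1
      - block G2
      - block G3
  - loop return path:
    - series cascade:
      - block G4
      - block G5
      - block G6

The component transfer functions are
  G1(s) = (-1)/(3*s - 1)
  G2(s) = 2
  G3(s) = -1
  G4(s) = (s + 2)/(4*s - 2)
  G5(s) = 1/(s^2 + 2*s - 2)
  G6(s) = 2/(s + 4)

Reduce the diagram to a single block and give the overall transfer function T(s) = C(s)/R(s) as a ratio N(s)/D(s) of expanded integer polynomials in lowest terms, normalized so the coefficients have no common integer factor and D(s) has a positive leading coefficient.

Step 1: multiply G1, G2, G3 (series), giving 2/(3*s - 1)
Step 2: multiply G4, G5, G6 (series), giving (s + 2)/(2*s^4 + 11*s^3 + 6*s^2 - 22*s + 8)
Step 3: close the feedback loop around (G1*G2*G3), (G4*G5*G6) - this is the overall T(s), already in the required normalized form

Therefore the answer is (4*s^4 + 22*s^3 + 12*s^2 - 44*s + 16)/(6*s^5 + 31*s^4 + 7*s^3 - 72*s^2 + 48*s - 4).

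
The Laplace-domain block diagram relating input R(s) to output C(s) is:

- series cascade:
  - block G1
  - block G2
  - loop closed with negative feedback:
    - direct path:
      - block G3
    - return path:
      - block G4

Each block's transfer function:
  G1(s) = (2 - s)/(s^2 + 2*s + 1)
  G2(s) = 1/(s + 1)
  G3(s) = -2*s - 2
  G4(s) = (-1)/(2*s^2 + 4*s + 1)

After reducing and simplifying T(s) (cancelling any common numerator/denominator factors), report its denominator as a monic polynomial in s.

Reducing step by step:

Step 1: apply the feedback formula to G3, G4; result (-4*s^3 - 12*s^2 - 10*s - 2)/(2*s^2 + 6*s + 3)
Step 2: series reduction of G1, G2, [G3/(1+G3*G4)]; result (4*s^3 - 14*s - 4)/(2*s^4 + 10*s^3 + 17*s^2 + 12*s + 3)
No further cancellation is possible in the step-2 result, so that is T(s). Its denominator becomes monic after dividing by the leading coefficient 2.

Answer: s^4 + 5*s^3 + 17*s^2/2 + 6*s + 3/2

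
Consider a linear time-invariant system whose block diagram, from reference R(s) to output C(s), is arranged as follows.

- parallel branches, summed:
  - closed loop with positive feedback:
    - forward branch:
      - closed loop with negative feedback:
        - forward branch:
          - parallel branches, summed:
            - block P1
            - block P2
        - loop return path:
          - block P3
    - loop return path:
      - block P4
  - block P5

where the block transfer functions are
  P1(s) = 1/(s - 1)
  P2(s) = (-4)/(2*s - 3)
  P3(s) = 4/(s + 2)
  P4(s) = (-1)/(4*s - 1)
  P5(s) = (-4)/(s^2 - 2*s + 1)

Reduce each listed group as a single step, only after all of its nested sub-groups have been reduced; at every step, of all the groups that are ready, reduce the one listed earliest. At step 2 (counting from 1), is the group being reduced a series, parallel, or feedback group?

The answer is feedback.

Reasoning:
Step 1: reduce the parallel group P1, P2
Step 2: feedback reduction of (P1+P2), P3
Step 3: collapse the loop ([(P1+P2)/(1+(P1+P2)*P3)] forward, P4 return)
Step 4: sum the parallel branches [[(P1+P2)/(1+(P1+P2)*P3)]/(1-[(P1+P2)/(1+(P1+P2)*P3)]*P4)], P5
At step 2 the group reduced is feedback.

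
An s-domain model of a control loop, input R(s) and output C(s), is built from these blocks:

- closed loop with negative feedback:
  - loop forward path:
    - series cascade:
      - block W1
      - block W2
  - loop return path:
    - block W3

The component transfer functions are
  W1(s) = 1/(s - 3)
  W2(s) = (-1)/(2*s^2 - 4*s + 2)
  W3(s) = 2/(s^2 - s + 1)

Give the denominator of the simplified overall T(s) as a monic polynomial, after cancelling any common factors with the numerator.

Answer: s^5 - 6*s^4 + 13*s^3 - 15*s^2 + 10*s - 4

Working:
Step 1. multiply W1, W2 (series) gives (-1)/(2*s^3 - 10*s^2 + 14*s - 6)
Step 2. close the feedback loop around (W1*W2), W3 gives (-s^2 + s - 1)/(2*s^5 - 12*s^4 + 26*s^3 - 30*s^2 + 20*s - 8)
That last expression is T(s), already simplified. Scaling its denominator by 1/2 (the reciprocal of the leading coefficient) yields the monic denominator.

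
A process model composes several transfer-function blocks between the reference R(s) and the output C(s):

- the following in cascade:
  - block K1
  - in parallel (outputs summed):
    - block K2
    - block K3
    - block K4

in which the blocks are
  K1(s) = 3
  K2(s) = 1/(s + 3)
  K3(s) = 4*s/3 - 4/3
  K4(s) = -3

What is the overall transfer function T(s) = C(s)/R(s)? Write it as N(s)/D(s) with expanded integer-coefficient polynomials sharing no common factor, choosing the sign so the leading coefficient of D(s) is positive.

Reducing step by step:

1. combine K2, K3, K4 in parallel gives (4*s^2 - s - 36)/(3*s + 9)
2. cascade K1, (K2+K3+K4), giving the overall T(s)

Answer: (4*s^2 - s - 36)/(s + 3)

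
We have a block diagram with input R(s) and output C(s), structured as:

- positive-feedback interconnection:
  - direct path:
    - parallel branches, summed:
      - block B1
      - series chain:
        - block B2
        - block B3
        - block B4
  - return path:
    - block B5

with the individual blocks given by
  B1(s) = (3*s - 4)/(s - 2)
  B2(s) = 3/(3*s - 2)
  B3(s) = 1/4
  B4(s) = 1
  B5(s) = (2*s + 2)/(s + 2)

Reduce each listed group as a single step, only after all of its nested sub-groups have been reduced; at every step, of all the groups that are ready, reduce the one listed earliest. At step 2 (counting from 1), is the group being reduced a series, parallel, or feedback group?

Step 1: multiply B2, B3, B4 (series)
Step 2: reduce the parallel group B1, (B2*B3*B4)
Step 3: reduce the feedback loop with forward (B1+(B2*B3*B4)) and return B5
Step 2: parallel.

Final answer: parallel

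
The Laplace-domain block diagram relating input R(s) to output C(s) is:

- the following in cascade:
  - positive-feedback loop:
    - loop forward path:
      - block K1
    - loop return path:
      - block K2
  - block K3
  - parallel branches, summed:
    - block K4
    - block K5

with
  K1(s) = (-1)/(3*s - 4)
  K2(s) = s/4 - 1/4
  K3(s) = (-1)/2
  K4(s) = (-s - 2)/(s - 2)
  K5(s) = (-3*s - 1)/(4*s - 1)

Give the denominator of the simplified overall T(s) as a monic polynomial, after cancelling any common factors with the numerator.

First reduce the diagram to T(s).

(1) close the feedback loop around K1, K2, giving (-4)/(13*s - 17)
(2) reduce the parallel group K4, K5, giving (-7*s^2 - 2*s + 4)/(4*s^2 - 9*s + 2)
(3) multiply [K1/(1-K1*K2)], K3, (K4+K5) (series), giving (-14*s^2 - 4*s + 8)/(52*s^3 - 185*s^2 + 179*s - 34)
That last expression is T(s), already simplified. Scaling its denominator by 1/52 (the reciprocal of the leading coefficient) yields the monic denominator.

Answer: s^3 - 185*s^2/52 + 179*s/52 - 17/26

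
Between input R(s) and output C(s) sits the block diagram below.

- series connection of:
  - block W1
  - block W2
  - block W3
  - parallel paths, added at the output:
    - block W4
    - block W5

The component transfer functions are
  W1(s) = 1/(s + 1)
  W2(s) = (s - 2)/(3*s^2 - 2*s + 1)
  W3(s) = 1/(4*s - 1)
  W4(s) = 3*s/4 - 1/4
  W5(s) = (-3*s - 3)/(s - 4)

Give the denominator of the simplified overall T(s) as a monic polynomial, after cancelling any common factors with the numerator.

1. add W4, W5 (parallel) = (3*s^2 - 25*s - 8)/(4*s - 16)
2. combine W1, W2, W3, (W4+W5) in series = (3*s^3 - 31*s^2 + 42*s + 16)/(48*s^5 - 188*s^4 - 36*s^3 + 100*s^2 - 84*s + 16)
No further cancellation is possible in the step-2 result, so that is T(s). Its denominator becomes monic after dividing by the leading coefficient 48.

Hence the answer: s^5 - 47*s^4/12 - 3*s^3/4 + 25*s^2/12 - 7*s/4 + 1/3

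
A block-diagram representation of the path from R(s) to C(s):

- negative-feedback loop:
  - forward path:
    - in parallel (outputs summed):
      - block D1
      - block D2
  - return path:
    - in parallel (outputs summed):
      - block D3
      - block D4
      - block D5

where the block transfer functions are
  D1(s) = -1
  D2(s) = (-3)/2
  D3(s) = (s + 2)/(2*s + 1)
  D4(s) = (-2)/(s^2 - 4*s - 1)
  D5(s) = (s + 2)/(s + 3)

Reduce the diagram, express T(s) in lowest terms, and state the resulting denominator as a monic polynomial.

The answer is s^4 - 8*s^3/11 - 141*s^2/11 - 22*s - 64/11.

Reasoning:
Step 1 - parallel reduction of D1, D2 gives (-5)/2
Step 2 - parallel reduction of D3, D4, D5 gives (3*s^4 - 2*s^3 - 39*s^2 - 56*s - 14)/(2*s^4 - s^3 - 27*s^2 - 19*s - 3)
Step 3 - collapse the loop ((D1+D2) forward, (D3+D4+D5) return) gives (10*s^4 - 5*s^3 - 135*s^2 - 95*s - 15)/(11*s^4 - 8*s^3 - 141*s^2 - 242*s - 64)
No further cancellation is possible in the step-3 result, so that is T(s). Its denominator becomes monic after dividing by the leading coefficient 11.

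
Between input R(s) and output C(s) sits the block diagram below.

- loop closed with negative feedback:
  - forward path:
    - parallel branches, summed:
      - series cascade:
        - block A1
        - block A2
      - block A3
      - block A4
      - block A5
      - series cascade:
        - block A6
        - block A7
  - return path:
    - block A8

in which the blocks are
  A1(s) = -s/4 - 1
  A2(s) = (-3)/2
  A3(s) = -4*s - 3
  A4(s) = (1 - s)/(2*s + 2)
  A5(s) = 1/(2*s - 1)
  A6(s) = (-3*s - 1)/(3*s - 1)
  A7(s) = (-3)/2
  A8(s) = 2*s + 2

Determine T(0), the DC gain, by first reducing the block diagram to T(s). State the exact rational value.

(1) reduce the series chain A1, A2 = 3*s/8 + 3/2
(2) reduce the series chain A6, A7 = (9*s + 3)/(6*s - 2)
(3) sum the parallel branches (A1*A2), A3, A4, A5, (A6*A7) = (-174*s^4 - 53*s^3 + 232*s^2 - 13*s - 28)/(48*s^3 + 8*s^2 - 32*s + 8)
(4) feedback reduction of ((A1*A2)+A3+A4+A5+(A6*A7)), A8 = (174*s^4 + 53*s^3 - 232*s^2 + 13*s + 28)/(348*s^5 + 454*s^4 - 406*s^3 - 446*s^2 + 114*s + 48)
DC gain: substitute s = 0 into T(s) from step 4: T(0) = 28/48 = 7/12.

Hence the answer: 7/12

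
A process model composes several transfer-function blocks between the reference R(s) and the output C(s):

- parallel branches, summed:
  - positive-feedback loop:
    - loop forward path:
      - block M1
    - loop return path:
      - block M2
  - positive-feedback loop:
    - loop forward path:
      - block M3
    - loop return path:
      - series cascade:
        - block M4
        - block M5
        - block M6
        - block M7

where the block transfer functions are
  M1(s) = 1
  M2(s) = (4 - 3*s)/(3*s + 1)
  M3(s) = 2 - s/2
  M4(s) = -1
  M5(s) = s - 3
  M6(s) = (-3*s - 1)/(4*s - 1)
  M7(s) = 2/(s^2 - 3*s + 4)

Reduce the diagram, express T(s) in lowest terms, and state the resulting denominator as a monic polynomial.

Step 1: collapse the loop (M1 forward, M2 return), giving (3*s + 1)/(6*s - 3)
Step 2: combine M4, M5, M6, M7 in series, giving (6*s^2 - 16*s - 6)/(4*s^3 - 13*s^2 + 19*s - 4)
Step 3: reduce the feedback loop with forward M3 and return (M4*M5*M6*M7), giving (-4*s^4 + 29*s^3 - 71*s^2 + 80*s - 16)/(14*s^3 - 66*s^2 + 96*s + 16)
Step 4: add [M1/(1-M1*M2)], [M3/(1-M3*(M4*M5*M6*M7))] (parallel), giving (-24*s^5 + 228*s^4 - 697*s^3 + 915*s^2 - 192*s + 64)/(84*s^4 - 438*s^3 + 774*s^2 - 192*s - 48)
The result of step 4 is T(s) in lowest terms. Its denominator has leading coefficient 84; dividing the denominator through by 84 makes it monic.

Final answer: s^4 - 73*s^3/14 + 129*s^2/14 - 16*s/7 - 4/7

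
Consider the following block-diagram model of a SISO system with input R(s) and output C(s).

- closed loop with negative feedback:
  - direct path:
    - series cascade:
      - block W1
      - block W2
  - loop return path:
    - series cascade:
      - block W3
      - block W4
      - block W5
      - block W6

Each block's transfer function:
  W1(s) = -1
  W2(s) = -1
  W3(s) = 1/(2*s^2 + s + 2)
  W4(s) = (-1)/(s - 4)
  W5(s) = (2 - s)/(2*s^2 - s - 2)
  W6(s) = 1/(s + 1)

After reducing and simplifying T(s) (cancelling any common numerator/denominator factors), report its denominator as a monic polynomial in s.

1. combine W1, W2 in series = 1
2. combine W3, W4, W5, W6 in series = (s - 2)/(4*s^6 - 12*s^5 - 17*s^4 - s^3 + 12*s^2 + 28*s + 16)
3. reduce the feedback loop with forward (W1*W2) and return (W3*W4*W5*W6) = (4*s^6 - 12*s^5 - 17*s^4 - s^3 + 12*s^2 + 28*s + 16)/(4*s^6 - 12*s^5 - 17*s^4 - s^3 + 12*s^2 + 29*s + 14)
T(s) is the step-3 result (common factors already cancelled). Leading coefficient of the denominator: 4. Divide through by 4 for the monic polynomial.

Therefore the answer is s^6 - 3*s^5 - 17*s^4/4 - s^3/4 + 3*s^2 + 29*s/4 + 7/2.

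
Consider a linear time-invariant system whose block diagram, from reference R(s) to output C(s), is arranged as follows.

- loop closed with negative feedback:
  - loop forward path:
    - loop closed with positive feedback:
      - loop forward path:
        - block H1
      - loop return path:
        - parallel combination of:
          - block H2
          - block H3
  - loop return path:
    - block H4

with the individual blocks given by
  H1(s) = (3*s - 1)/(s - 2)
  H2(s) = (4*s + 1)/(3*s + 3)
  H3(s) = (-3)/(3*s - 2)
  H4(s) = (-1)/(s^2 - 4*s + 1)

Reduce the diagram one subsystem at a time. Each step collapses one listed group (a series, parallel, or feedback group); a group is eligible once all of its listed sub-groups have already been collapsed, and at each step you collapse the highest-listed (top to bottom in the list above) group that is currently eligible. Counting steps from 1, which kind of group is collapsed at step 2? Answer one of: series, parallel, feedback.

Reducing step by step:

Step 1 - reduce the parallel group H2, H3
Step 2 - collapse the loop (H1 forward, (H2+H3) return)
Step 3 - collapse the loop ([H1/(1-H1*(H2+H3))] forward, H4 return)
Step 2 collapses a feedback group.

Answer: feedback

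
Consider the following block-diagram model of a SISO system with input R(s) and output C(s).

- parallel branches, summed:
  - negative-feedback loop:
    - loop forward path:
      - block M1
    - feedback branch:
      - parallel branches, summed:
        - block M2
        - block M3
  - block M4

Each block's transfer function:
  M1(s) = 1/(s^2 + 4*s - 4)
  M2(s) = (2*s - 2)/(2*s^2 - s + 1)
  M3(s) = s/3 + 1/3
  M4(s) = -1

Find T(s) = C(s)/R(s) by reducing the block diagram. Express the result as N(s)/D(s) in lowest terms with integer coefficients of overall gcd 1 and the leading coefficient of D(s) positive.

Reducing step by step:

Step 1 - sum the parallel branches M2, M3 gives (2*s^3 + s^2 + 6*s - 5)/(6*s^2 - 3*s + 3)
Step 2 - close the feedback loop around M1, (M2+M3) gives (6*s^2 - 3*s + 3)/(6*s^4 + 23*s^3 - 32*s^2 + 30*s - 17)
Step 3 - parallel reduction of [M1/(1+M1*(M2+M3))], M4; the result is T(s) itself (integer coefficients, no common factor, positive leading denominator coefficient)

Answer: (-6*s^4 - 23*s^3 + 38*s^2 - 33*s + 20)/(6*s^4 + 23*s^3 - 32*s^2 + 30*s - 17)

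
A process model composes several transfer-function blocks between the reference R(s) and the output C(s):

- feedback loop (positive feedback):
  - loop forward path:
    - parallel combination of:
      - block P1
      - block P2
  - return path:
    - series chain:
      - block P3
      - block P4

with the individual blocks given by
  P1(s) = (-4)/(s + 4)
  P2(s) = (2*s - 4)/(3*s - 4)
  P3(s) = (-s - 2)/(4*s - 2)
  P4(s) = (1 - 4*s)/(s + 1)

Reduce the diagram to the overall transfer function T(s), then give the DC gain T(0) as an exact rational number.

The answer is 0.

Reasoning:
(1) parallel reduction of P1, P2 = (2*s^2 - 8*s)/(3*s^2 + 8*s - 16)
(2) multiply P3, P4 (series) = (4*s^2 + 7*s - 2)/(4*s^2 + 2*s - 2)
(3) reduce the feedback loop with forward (P1+P2) and return (P3*P4) = (4*s^4 - 14*s^3 - 10*s^2 + 8*s)/(2*s^4 + 28*s^3 + 3*s^2 - 32*s + 16)
Step 3 gives the overall T(s). Then T(0) = 0/16 = 0.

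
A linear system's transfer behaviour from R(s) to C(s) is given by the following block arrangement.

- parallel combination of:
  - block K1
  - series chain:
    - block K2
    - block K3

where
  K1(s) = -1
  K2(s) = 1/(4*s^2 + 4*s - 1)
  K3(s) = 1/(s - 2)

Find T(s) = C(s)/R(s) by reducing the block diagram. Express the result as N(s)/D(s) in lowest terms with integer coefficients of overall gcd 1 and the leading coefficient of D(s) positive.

The answer is (-4*s^3 + 4*s^2 + 9*s - 1)/(4*s^3 - 4*s^2 - 9*s + 2).

Reasoning:
1. series reduction of K2, K3 = 1/(4*s^3 - 4*s^2 - 9*s + 2)
2. add K1, (K2*K3) (parallel): this yields T(s), and no further normalization is needed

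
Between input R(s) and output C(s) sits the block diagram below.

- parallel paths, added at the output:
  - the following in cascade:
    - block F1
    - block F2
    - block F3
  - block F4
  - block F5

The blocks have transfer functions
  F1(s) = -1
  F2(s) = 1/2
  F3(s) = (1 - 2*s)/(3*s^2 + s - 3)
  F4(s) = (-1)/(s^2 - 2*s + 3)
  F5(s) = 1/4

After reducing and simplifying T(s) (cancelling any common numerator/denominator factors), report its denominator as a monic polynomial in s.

Step 1. series reduction of F1, F2, F3 gives (2*s - 1)/(6*s^2 + 2*s - 6)
Step 2. sum the parallel branches (F1*F2*F3), F4, F5 gives (3*s^4 - s^3 - 18*s^2 + 21*s - 3)/(12*s^4 - 20*s^3 + 16*s^2 + 36*s - 36)
That last expression is T(s), already simplified. Scaling its denominator by 1/12 (the reciprocal of the leading coefficient) yields the monic denominator.

Final answer: s^4 - 5*s^3/3 + 4*s^2/3 + 3*s - 3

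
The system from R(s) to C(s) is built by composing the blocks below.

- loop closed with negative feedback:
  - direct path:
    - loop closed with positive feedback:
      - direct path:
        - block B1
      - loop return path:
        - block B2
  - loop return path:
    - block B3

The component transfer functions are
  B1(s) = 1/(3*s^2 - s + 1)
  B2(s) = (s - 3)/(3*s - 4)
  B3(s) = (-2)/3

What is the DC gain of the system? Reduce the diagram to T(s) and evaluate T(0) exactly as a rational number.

Answer: -12/5

Working:
Step 1 - reduce the feedback loop with forward B1 and return B2: (3*s - 4)/(9*s^3 - 15*s^2 + 6*s - 1)
Step 2 - feedback reduction of [B1/(1-B1*B2)], B3: (9*s - 12)/(27*s^3 - 45*s^2 + 12*s + 5)
That last expression is T(s); at s = 0 only the constant terms survive, so T(0) = -12/5.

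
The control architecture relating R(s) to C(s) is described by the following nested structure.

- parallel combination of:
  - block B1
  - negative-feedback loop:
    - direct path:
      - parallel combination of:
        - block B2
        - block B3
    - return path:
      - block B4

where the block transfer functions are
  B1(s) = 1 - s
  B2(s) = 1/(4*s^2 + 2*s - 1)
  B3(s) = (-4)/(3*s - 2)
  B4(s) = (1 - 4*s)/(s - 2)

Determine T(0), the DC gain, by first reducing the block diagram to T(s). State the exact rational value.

Answer: 3

Working:
1. sum the parallel branches B2, B3, giving (-16*s^2 - 5*s + 2)/(12*s^3 - 2*s^2 - 7*s + 2)
2. feedback reduction of (B2+B3), B4, giving (-16*s^3 + 27*s^2 + 12*s - 4)/(12*s^4 + 38*s^3 + s^2 + 3*s - 2)
3. sum the parallel branches B1, [(B2+B3)/(1+(B2+B3)*B4)], giving (-12*s^5 - 26*s^4 + 21*s^3 + 25*s^2 + 17*s - 6)/(12*s^4 + 38*s^3 + s^2 + 3*s - 2)
DC gain: substitute s = 0 into T(s) from step 3: T(0) = -6/(-2) = 3.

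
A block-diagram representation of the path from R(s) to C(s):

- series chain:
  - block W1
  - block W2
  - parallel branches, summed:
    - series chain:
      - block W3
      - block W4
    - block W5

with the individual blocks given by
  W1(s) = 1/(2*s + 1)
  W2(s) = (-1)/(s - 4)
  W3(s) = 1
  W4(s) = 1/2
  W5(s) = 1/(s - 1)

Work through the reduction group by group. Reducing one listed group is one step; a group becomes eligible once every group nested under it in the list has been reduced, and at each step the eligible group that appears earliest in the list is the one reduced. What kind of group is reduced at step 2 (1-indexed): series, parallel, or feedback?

Step 1 - reduce the series chain W3, W4
Step 2 - sum the parallel branches (W3*W4), W5
Step 3 - cascade W1, W2, ((W3*W4)+W5)
Step 2: parallel.

Final answer: parallel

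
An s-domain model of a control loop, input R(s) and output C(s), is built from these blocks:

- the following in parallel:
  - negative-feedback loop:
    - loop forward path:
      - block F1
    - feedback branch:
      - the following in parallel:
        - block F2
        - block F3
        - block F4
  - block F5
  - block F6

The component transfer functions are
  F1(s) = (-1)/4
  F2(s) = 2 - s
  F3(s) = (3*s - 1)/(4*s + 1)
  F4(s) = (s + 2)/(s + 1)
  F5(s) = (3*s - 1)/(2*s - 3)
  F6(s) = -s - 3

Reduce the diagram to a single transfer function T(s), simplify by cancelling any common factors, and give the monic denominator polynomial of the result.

1. parallel reduction of F2, F3, F4: (-4*s^3 + 10*s^2 + 20*s + 3)/(4*s^2 + 5*s + 1)
2. feedback reduction of F1, (F2+F3+F4): (-4*s^2 - 5*s - 1)/(4*s^3 + 6*s^2 + 1)
3. sum the parallel branches [F1/(1+F1*(F2+F3+F4))], F5, F6: (-8*s^5 - 12*s^4 + 24*s^3 + 48*s^2 + 13*s + 11)/(8*s^4 - 18*s^2 + 2*s - 3)
That last expression is T(s), already simplified. Scaling its denominator by 1/8 (the reciprocal of the leading coefficient) yields the monic denominator.

Final answer: s^4 - 9*s^2/4 + s/4 - 3/8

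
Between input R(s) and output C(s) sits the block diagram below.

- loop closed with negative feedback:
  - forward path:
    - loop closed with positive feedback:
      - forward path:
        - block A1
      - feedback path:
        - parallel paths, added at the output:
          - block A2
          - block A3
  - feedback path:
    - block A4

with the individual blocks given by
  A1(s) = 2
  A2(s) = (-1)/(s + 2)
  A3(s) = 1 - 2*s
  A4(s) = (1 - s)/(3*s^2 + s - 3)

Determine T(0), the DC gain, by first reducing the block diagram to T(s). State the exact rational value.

The answer is -3.

Reasoning:
(1) reduce the parallel group A2, A3; result (-2*s^2 - 3*s + 1)/(s + 2)
(2) reduce the feedback loop with forward A1 and return (A2+A3); result (2*s + 4)/(4*s^2 + 7*s)
(3) close the feedback loop around [A1/(1-A1*(A2+A3))], A4; result (6*s^3 + 14*s^2 - 2*s - 12)/(12*s^4 + 25*s^3 - 7*s^2 - 23*s + 4)
Step 3 gives the overall T(s). Then T(0) = -12/4 = -3.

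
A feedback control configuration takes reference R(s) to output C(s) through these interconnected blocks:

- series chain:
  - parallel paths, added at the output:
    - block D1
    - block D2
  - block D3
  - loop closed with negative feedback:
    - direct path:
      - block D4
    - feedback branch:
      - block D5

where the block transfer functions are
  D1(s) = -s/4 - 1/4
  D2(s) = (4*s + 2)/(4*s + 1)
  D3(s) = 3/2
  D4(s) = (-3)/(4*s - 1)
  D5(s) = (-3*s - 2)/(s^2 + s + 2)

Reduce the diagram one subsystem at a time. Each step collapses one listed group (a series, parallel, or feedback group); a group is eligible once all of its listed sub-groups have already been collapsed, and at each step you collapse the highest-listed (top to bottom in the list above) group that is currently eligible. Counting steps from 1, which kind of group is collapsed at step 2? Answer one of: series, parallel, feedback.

[1] reduce the parallel group D1, D2
[2] feedback reduction of D4, D5
[3] combine (D1+D2), D3, [D4/(1+D4*D5)] in series
So the answer for step 2 is feedback.

Final answer: feedback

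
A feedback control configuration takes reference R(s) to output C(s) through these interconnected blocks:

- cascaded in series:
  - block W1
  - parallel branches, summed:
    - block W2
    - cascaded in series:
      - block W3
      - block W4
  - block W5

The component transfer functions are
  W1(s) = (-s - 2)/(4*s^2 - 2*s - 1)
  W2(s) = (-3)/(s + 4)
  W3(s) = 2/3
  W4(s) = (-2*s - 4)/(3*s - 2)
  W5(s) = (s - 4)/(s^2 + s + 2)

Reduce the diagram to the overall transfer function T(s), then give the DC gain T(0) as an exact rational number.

Reducing step by step:

(1) multiply W3, W4 (series), giving (-4*s - 8)/(9*s - 6)
(2) add W2, (W3*W4) (parallel), giving (-4*s^2 - 51*s - 14)/(9*s^2 + 30*s - 24)
(3) combine W1, (W2+(W3*W4)), W5 in series, giving (4*s^4 + 43*s^3 - 120*s^2 - 436*s - 112)/(36*s^6 + 138*s^5 + 9*s^4 + 57*s^3 - 288*s^2 + 60*s + 48)
The step-3 result is T(s). Setting s = 0: T(0) = -112/48 = -7/3.

Answer: -7/3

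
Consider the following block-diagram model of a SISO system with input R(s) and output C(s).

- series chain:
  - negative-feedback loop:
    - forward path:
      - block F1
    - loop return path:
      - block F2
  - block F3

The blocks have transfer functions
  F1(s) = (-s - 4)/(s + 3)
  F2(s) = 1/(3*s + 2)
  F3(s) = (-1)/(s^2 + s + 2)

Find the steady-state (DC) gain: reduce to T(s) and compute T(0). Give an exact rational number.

Reducing step by step:

Step 1: reduce the feedback loop with forward F1 and return F2, giving (-3*s^2 - 14*s - 8)/(3*s^2 + 10*s + 2)
Step 2: cascade [F1/(1+F1*F2)], F3, giving (3*s^2 + 14*s + 8)/(3*s^4 + 13*s^3 + 18*s^2 + 22*s + 4)
The step-2 result is T(s). Setting s = 0: T(0) = 8/4 = 2.

Answer: 2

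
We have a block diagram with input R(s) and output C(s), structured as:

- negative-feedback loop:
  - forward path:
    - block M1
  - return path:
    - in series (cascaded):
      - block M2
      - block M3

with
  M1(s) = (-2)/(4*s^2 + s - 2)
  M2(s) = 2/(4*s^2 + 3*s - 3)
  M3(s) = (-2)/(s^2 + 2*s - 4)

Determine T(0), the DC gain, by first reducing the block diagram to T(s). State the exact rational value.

First reduce the diagram to T(s).

Step 1: series reduction of M2, M3: (-4)/(4*s^4 + 11*s^3 - 13*s^2 - 18*s + 12)
Step 2: apply the feedback formula to M1, (M2*M3): (-8*s^4 - 22*s^3 + 26*s^2 + 36*s - 24)/(16*s^6 + 48*s^5 - 49*s^4 - 107*s^3 + 56*s^2 + 48*s - 16)
Step 2 gives the overall T(s). Then T(0) = -24/(-16) = 3/2.

Answer: 3/2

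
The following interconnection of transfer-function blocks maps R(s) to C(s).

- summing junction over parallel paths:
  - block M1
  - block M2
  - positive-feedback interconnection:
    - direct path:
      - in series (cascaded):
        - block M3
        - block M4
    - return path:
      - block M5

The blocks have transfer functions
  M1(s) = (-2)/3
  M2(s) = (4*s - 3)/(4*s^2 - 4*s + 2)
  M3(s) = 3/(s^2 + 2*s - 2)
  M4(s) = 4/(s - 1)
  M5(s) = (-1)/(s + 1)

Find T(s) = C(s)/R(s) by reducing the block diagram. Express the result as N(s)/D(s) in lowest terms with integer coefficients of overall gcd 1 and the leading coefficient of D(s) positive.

The answer is (-8*s^6 + 4*s^5 + 51*s^4 + 74*s^3 - 113*s^2 + 234*s - 110)/(12*s^6 + 12*s^5 - 54*s^4 + 24*s^3 + 174*s^2 - 180*s + 84).

Reasoning:
(1) multiply M3, M4 (series) gives 12/(s^3 + s^2 - 4*s + 2)
(2) reduce the feedback loop with forward (M3*M4) and return M5 gives (12*s + 12)/(s^4 + 2*s^3 - 3*s^2 - 2*s + 14)
(3) combine M1, M2, [(M3*M4)/(1-(M3*M4)*M5)] in parallel; the result is T(s) itself (integer coefficients, no common factor, positive leading denominator coefficient)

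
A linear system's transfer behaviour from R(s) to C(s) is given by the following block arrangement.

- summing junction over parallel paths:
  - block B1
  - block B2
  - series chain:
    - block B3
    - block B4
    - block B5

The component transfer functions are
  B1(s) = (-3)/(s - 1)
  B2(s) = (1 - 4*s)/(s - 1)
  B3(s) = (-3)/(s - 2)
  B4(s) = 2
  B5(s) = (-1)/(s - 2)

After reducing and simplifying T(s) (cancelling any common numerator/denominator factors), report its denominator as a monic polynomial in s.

The answer is s^3 - 5*s^2 + 8*s - 4.

Reasoning:
Step 1. series reduction of B3, B4, B5 -> 6/(s^2 - 4*s + 4)
Step 2. sum the parallel branches B1, B2, (B3*B4*B5) -> (-4*s^3 + 14*s^2 - 2*s - 14)/(s^3 - 5*s^2 + 8*s - 4)
Step 2 gives the fully reduced T(s), with no common factor left to cancel. The denominator is already monic (leading coefficient 1).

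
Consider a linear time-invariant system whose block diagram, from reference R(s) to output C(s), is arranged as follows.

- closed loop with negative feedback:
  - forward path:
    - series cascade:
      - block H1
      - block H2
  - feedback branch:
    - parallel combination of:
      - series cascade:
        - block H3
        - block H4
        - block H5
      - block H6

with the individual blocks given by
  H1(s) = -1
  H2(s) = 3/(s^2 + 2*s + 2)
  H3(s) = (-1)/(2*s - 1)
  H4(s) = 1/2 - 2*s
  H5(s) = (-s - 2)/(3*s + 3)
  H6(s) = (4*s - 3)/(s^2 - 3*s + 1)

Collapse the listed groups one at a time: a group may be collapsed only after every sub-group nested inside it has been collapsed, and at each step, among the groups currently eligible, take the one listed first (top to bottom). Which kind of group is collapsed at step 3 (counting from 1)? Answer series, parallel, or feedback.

Answer: parallel

Working:
Step 1. combine H1, H2 in series
Step 2. combine H3, H4, H5 in series
Step 3. combine (H3*H4*H5), H6 in parallel
Step 4. close the feedback loop around (H1*H2), ((H3*H4*H5)+H6)
So the answer for step 3 is parallel.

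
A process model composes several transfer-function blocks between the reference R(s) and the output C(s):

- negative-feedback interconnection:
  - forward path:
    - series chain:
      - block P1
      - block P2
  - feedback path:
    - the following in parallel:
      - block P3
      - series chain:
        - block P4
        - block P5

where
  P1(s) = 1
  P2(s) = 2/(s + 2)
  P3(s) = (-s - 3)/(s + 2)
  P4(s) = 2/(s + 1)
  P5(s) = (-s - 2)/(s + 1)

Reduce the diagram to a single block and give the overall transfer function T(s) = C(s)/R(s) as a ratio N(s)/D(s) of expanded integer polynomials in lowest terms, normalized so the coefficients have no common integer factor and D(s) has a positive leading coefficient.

First reduce the diagram to T(s).

[1] series reduction of P1, P2 gives 2/(s + 2)
[2] reduce the series chain P4, P5 gives (-2*s - 4)/(s^2 + 2*s + 1)
[3] combine P3, (P4*P5) in parallel gives (-s^3 - 7*s^2 - 15*s - 11)/(s^3 + 4*s^2 + 5*s + 2)
[4] apply the feedback formula to (P1*P2), (P3+(P4*P5)), which is the overall transfer function T(s) = C(s)/R(s) in lowest terms

Answer: (2*s^3 + 8*s^2 + 10*s + 4)/(s^4 + 4*s^3 - s^2 - 18*s - 18)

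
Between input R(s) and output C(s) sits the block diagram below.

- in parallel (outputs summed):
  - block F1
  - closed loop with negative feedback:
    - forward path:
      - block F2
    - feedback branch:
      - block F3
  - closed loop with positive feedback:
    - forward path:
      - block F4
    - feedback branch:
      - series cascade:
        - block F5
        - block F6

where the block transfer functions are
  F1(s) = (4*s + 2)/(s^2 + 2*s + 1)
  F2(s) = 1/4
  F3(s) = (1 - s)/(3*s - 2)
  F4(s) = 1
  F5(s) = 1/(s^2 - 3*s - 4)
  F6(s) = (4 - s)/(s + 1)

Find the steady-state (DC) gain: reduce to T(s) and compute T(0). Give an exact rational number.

Reducing step by step:

Step 1: apply the feedback formula to F2, F3 = (3*s - 2)/(11*s - 7)
Step 2: multiply F5, F6 (series) = (-1)/(s^2 + 2*s + 1)
Step 3: collapse the loop (F4 forward, (F5*F6) return) = (s^2 + 2*s + 1)/(s^2 + 2*s + 2)
Step 4: parallel reduction of F1, [F2/(1+F2*F3)], [F4/(1-F4*(F5*F6))] = (14*s^5 + 91*s^4 + 133*s^3 + 68*s^2 - 63*s - 39)/(11*s^5 + 37*s^4 + 49*s^3 + 17*s^2 - 20*s - 14)
The step-4 result is T(s). Setting s = 0: T(0) = -39/(-14) = 39/14.

Answer: 39/14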